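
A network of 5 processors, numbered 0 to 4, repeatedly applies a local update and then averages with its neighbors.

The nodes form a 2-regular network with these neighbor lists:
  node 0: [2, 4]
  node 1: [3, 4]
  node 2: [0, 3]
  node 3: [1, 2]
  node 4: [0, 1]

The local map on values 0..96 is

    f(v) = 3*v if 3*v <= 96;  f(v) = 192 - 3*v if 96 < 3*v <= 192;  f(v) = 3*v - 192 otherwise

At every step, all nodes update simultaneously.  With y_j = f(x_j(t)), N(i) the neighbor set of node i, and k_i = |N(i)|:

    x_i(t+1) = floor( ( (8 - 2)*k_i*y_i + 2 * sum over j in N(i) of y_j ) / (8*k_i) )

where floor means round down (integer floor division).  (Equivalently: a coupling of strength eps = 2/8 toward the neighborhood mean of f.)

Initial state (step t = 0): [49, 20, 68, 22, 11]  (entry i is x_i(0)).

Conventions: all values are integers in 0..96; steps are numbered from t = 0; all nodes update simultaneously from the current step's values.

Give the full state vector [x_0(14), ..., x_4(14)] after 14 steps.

Answer: [30, 18, 67, 72, 34]

Derivation:
t=0: [49, 20, 68, 22, 11]
t=1: [39, 57, 22, 58, 37]
t=2: [74, 28, 61, 24, 72]
t=3: [26, 75, 19, 65, 32]
t=4: [77, 37, 52, 13, 85]
t=5: [41, 73, 36, 43, 62]
t=6: [63, 28, 79, 61, 16]
t=7: [13, 70, 35, 22, 46]
t=8: [46, 28, 78, 62, 47]
t=9: [52, 70, 39, 20, 55]
t=10: [39, 24, 68, 56, 27]
t=11: [67, 67, 21, 28, 79]
t=12: [20, 22, 58, 72, 36]
t=13: [57, 63, 24, 28, 78]
t=14: [30, 18, 67, 72, 34]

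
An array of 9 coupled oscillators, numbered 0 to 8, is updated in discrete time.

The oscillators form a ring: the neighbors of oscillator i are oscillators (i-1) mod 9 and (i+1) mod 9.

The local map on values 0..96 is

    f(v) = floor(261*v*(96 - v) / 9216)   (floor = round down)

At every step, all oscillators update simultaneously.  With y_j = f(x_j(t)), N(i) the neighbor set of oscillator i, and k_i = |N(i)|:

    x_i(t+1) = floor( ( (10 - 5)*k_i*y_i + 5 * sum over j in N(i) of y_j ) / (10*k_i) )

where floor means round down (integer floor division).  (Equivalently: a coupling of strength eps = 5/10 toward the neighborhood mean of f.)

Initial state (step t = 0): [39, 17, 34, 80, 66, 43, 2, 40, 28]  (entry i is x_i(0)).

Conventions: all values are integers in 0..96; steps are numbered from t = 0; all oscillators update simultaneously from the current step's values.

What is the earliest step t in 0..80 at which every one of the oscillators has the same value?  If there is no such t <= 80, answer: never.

Simulating step by step:
t=0: [39, 17, 34, 80, 66, 43, 2, 40, 28]  (not all equal)
t=1: [53, 49, 48, 46, 53, 47, 34, 46, 57]  (not all equal)
t=2: [63, 64, 65, 64, 64, 63, 62, 62, 63]  (not all equal)
t=3: [58, 57, 57, 57, 58, 58, 58, 58, 58]  (not all equal)
t=4: [62, 62, 62, 62, 62, 62, 62, 62, 62]  (all equal)

Answer: 4
Key observation: Synchronization is absorbing here: once all oscillators are equal they stay equal, and step 4 is the first all-equal step.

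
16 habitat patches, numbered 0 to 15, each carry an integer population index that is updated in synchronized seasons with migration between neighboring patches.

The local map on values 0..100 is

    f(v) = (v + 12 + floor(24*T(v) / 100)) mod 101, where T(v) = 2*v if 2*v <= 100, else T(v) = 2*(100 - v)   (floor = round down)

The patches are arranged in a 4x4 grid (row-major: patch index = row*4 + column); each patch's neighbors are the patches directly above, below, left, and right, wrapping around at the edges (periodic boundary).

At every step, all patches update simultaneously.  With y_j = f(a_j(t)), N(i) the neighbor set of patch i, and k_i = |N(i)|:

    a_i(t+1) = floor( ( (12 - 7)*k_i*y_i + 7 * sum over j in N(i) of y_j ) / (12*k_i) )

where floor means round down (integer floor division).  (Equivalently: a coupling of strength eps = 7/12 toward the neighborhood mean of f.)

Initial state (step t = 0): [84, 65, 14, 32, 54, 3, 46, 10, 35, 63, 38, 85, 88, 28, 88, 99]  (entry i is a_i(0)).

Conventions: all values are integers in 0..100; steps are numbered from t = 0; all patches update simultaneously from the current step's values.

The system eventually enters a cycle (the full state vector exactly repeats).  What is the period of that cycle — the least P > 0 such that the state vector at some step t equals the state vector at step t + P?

Answer: 15
Key observation: The state at step 8, [83, 72, 83, 90, 72, 55, 72, 83, 83, 72, 83, 90, 90, 83, 90, 90], reappears at step 23 — and no state repeats earlier — so the cycle the system enters has period 15.

Derivation:
t=0: [84, 65, 14, 32, 54, 3, 46, 10, 35, 63, 38, 85, 88, 28, 88, 99]
t=1: [36, 53, 47, 34, 52, 58, 54, 44, 53, 67, 54, 25, 20, 50, 25, 14]
t=2: [67, 83, 75, 63, 82, 89, 85, 73, 75, 90, 77, 61, 56, 75, 62, 42]
t=3: [66, 44, 68, 91, 43, 3, 45, 67, 68, 46, 69, 91, 90, 68, 92, 83]
t=4: [62, 75, 63, 44, 74, 51, 76, 63, 63, 77, 64, 44, 43, 64, 44, 4]
t=5: [89, 94, 89, 74, 93, 93, 94, 89, 89, 94, 90, 74, 74, 89, 75, 51]
t=6: [32, 6, 32, 55, 6, 7, 6, 32, 32, 6, 32, 55, 55, 32, 55, 93]
t=7: [56, 37, 56, 63, 37, 20, 37, 56, 56, 37, 56, 63, 63, 56, 63, 54]
t=8: [83, 72, 83, 90, 72, 55, 72, 83, 83, 72, 83, 90, 90, 83, 90, 90]
t=9: [30, 54, 30, 3, 54, 93, 54, 30, 30, 54, 30, 3, 3, 30, 3, 5]
t=10: [53, 62, 53, 33, 62, 54, 62, 53, 53, 62, 53, 33, 33, 53, 33, 17]
t=11: [80, 89, 80, 68, 89, 90, 89, 80, 80, 89, 80, 68, 68, 80, 68, 50]
t=12: [29, 2, 29, 52, 2, 5, 2, 29, 29, 2, 29, 52, 52, 29, 52, 91]
t=13: [51, 32, 51, 60, 32, 16, 32, 51, 51, 32, 51, 60, 60, 51, 60, 53]
t=14: [79, 67, 79, 88, 67, 49, 67, 79, 79, 67, 79, 88, 88, 79, 88, 89]
t=15: [28, 51, 28, 2, 51, 89, 51, 28, 28, 51, 28, 2, 2, 28, 2, 4]
t=16: [51, 59, 51, 31, 59, 52, 59, 51, 51, 59, 51, 31, 31, 51, 31, 15]
t=17: [78, 87, 78, 66, 87, 88, 87, 78, 78, 87, 78, 66, 66, 78, 66, 47]
t=18: [70, 46, 70, 94, 46, 4, 46, 70, 70, 46, 70, 94, 94, 70, 94, 88]
t=19: [65, 77, 65, 45, 77, 53, 77, 65, 65, 77, 65, 45, 45, 65, 45, 5]
t=20: [90, 95, 90, 75, 95, 94, 95, 90, 90, 95, 90, 75, 75, 90, 75, 53]
t=21: [33, 6, 33, 56, 6, 7, 6, 33, 33, 6, 33, 56, 56, 33, 56, 94]
t=22: [56, 37, 56, 64, 37, 20, 37, 56, 56, 37, 56, 64, 64, 56, 64, 54]
t=23: [83, 72, 83, 90, 72, 55, 72, 83, 83, 72, 83, 90, 90, 83, 90, 90]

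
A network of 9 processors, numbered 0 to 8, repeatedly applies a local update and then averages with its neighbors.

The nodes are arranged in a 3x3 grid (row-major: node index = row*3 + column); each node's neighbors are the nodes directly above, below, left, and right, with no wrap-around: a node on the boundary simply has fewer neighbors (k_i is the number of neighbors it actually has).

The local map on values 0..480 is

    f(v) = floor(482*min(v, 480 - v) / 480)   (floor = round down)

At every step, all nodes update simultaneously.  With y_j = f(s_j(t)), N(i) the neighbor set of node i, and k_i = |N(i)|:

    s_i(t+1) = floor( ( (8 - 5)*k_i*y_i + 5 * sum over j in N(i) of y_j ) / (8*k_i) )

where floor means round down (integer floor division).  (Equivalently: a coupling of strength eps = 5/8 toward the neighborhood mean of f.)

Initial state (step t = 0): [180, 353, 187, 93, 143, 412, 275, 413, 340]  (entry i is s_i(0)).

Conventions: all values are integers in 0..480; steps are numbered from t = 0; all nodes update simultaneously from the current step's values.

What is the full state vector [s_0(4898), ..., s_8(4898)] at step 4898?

Simulating step by step:
t=0: [180, 353, 187, 93, 143, 412, 275, 413, 340]
t=1: [136, 153, 131, 144, 109, 123, 126, 126, 94]
t=2: [143, 135, 135, 131, 126, 115, 131, 115, 113]
t=3: [136, 134, 128, 132, 124, 121, 126, 120, 114]
t=4: [134, 131, 127, 129, 125, 121, 126, 120, 118]
t=5: [131, 129, 126, 128, 125, 122, 125, 121, 119]
t=6: [129, 127, 125, 127, 125, 122, 124, 122, 120]
t=7: [127, 126, 124, 126, 124, 122, 124, 122, 121]
t=8: [126, 125, 124, 125, 124, 122, 124, 122, 121]
t=9: [125, 124, 123, 124, 123, 122, 123, 122, 121]
t=10: [124, 123, 123, 123, 123, 122, 123, 122, 121]
t=11: [123, 123, 122, 123, 122, 122, 122, 122, 121]
t=12: [123, 122, 122, 122, 122, 121, 122, 121, 121]
t=13: [122, 122, 121, 122, 121, 121, 121, 121, 121]
t=14: [122, 121, 121, 121, 121, 121, 121, 121, 121]
t=15: [121, 121, 121, 121, 121, 121, 121, 121, 121]
t=16: [121, 121, 121, 121, 121, 121, 121, 121, 121]

Answer: [121, 121, 121, 121, 121, 121, 121, 121, 121]
Key observation: The state at step 15, [121, 121, 121, 121, 121, 121, 121, 121, 121], reappears at step 16: the system is in a cycle of period 1 from step 15 on.  Therefore the state at step 4898 equals the state at step 15 + ((4898 - 15) mod 1) = 15, which is [121, 121, 121, 121, 121, 121, 121, 121, 121].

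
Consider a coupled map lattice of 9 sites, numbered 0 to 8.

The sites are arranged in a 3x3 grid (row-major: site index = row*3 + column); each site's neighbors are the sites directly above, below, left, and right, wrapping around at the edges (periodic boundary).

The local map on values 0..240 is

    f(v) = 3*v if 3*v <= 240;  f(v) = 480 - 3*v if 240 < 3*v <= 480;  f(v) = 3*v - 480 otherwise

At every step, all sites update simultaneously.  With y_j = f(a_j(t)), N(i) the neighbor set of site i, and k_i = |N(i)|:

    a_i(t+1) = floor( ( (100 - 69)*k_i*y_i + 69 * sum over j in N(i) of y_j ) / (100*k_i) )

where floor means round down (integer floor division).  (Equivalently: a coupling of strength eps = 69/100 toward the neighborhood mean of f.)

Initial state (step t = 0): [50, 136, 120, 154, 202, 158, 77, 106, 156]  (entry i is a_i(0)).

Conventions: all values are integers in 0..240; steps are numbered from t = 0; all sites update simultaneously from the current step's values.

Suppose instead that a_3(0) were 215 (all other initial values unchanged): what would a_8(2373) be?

Answer: a_8(2373) = 60
Key observation: The state at step 39, [61, 60, 60, 61, 60, 60, 61, 60, 60], reappears at step 41: the system is in a cycle of period 2 from step 39 on.  Therefore the state at step 2373 equals the state at step 39 + ((2373 - 39) mod 2) = 39, which is [61, 60, 60, 61, 60, 60, 61, 60, 60].

Derivation:
t=0: [50, 136, 120, 215, 202, 158, 77, 106, 156]
t=1: [147, 118, 78, 139, 108, 74, 155, 126, 93]
t=2: [87, 130, 173, 94, 136, 181, 74, 117, 161]
t=3: [162, 107, 76, 160, 105, 73, 163, 106, 79]
t=4: [70, 146, 177, 68, 144, 176, 72, 148, 180]
t=5: [153, 72, 77, 153, 71, 77, 154, 74, 79]
t=6: [90, 185, 193, 89, 185, 192, 92, 186, 194]
t=7: [167, 102, 114, 166, 102, 114, 167, 102, 113]
t=8: [67, 141, 124, 66, 140, 124, 67, 141, 124]
t=9: [159, 91, 115, 159, 91, 115, 159, 91, 115]
t=10: [60, 159, 124, 60, 159, 124, 60, 159, 124]
t=11: [137, 51, 102, 137, 51, 102, 137, 51, 102]
t=12: [101, 142, 152, 101, 142, 152, 101, 142, 152]
t=13: [129, 70, 55, 129, 70, 55, 129, 70, 55]
t=14: [125, 182, 160, 125, 182, 160, 125, 182, 160]
t=15: [80, 61, 29, 80, 61, 29, 80, 61, 29]
t=16: [203, 176, 129, 203, 176, 129, 203, 176, 129]
t=17: [108, 69, 91, 108, 69, 91, 108, 69, 91]
t=18: [173, 198, 198, 173, 198, 198, 173, 198, 198]
t=19: [64, 101, 101, 64, 101, 101, 64, 101, 101]
t=20: [186, 179, 179, 186, 179, 179, 186, 179, 179]
t=21: [70, 60, 60, 70, 60, 60, 70, 60, 60]
t=22: [199, 185, 185, 199, 185, 185, 199, 185, 185]
t=23: [102, 82, 82, 102, 82, 82, 102, 82, 82]
t=24: [194, 223, 223, 194, 223, 223, 194, 223, 223]
t=25: [132, 173, 173, 132, 173, 173, 132, 173, 173]
t=26: [68, 46, 46, 68, 46, 46, 68, 46, 46]
t=27: [181, 149, 149, 181, 149, 149, 181, 149, 149]
t=28: [52, 38, 38, 52, 38, 38, 52, 38, 38]
t=29: [141, 121, 121, 141, 121, 121, 141, 121, 121]
t=30: [77, 106, 106, 77, 106, 106, 77, 106, 106]
t=31: [207, 173, 173, 207, 173, 173, 207, 173, 173]
t=32: [105, 56, 56, 105, 56, 56, 105, 56, 56]
t=33: [166, 167, 167, 166, 167, 167, 166, 167, 167]
t=34: [19, 20, 20, 19, 20, 20, 19, 20, 20]
t=35: [58, 59, 59, 58, 59, 59, 58, 59, 59]
t=36: [175, 176, 176, 175, 176, 176, 175, 176, 176]
t=37: [46, 47, 47, 46, 47, 47, 46, 47, 47]
t=38: [139, 140, 140, 139, 140, 140, 139, 140, 140]
t=39: [61, 60, 60, 61, 60, 60, 61, 60, 60]
t=40: [181, 180, 180, 181, 180, 180, 181, 180, 180]
t=41: [61, 60, 60, 61, 60, 60, 61, 60, 60]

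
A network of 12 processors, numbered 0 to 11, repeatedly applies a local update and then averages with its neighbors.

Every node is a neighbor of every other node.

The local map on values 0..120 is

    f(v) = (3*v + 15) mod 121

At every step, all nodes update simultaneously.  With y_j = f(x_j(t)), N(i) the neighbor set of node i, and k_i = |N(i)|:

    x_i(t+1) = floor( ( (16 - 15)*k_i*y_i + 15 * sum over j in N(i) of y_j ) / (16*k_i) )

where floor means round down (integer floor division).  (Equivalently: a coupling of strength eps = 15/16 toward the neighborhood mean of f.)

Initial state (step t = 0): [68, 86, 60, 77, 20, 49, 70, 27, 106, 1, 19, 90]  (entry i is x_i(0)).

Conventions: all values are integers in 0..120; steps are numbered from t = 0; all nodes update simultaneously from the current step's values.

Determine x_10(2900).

Simulating step by step:
t=0: [68, 86, 60, 77, 20, 49, 70, 27, 106, 1, 19, 90]
t=1: [61, 62, 61, 63, 61, 62, 61, 61, 61, 63, 62, 62]
t=2: [79, 78, 79, 78, 79, 78, 79, 79, 79, 78, 78, 78]
t=3: [8, 8, 8, 8, 8, 8, 8, 8, 8, 8, 8, 8]
t=4: [39, 39, 39, 39, 39, 39, 39, 39, 39, 39, 39, 39]
t=5: [11, 11, 11, 11, 11, 11, 11, 11, 11, 11, 11, 11]
t=6: [48, 48, 48, 48, 48, 48, 48, 48, 48, 48, 48, 48]
t=7: [38, 38, 38, 38, 38, 38, 38, 38, 38, 38, 38, 38]
t=8: [8, 8, 8, 8, 8, 8, 8, 8, 8, 8, 8, 8]

Answer: x_10(2900) = 11
Key observation: The state at step 3, [8, 8, 8, 8, 8, 8, 8, 8, 8, 8, 8, 8], reappears at step 8: the system is in a cycle of period 5 from step 3 on.  Therefore the state at step 2900 equals the state at step 3 + ((2900 - 3) mod 5) = 5, which is [11, 11, 11, 11, 11, 11, 11, 11, 11, 11, 11, 11].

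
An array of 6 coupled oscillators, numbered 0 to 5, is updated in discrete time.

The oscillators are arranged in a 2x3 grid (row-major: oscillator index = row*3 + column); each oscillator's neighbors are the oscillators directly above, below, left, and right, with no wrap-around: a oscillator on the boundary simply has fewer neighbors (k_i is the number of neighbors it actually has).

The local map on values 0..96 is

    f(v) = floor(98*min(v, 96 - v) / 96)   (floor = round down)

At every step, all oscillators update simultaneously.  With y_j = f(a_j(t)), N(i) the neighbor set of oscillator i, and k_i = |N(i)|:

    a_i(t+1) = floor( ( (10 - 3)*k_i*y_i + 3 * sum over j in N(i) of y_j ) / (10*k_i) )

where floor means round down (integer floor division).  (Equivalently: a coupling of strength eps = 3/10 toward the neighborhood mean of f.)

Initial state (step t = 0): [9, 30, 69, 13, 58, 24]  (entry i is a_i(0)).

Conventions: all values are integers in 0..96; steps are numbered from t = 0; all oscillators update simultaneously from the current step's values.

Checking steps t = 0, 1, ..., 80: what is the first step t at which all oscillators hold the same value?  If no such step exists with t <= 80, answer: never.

Answer: 15
Key observation: Synchronization is absorbing here: once all oscillators are equal they stay equal, and step 15 is the first all-equal step.

Derivation:
t=0: [9, 30, 69, 13, 58, 24]  (not all equal)
t=1: [12, 28, 27, 16, 33, 26]  (not all equal)
t=2: [15, 26, 27, 17, 30, 27]  (not all equal)
t=3: [16, 25, 26, 18, 28, 27]  (not all equal)
t=4: [17, 24, 26, 19, 26, 27]  (not all equal)
t=5: [18, 23, 25, 19, 25, 26]  (not all equal)
t=6: [18, 22, 24, 19, 24, 25]  (not all equal)
t=7: [18, 22, 23, 19, 23, 24]  (not all equal)
t=8: [18, 21, 23, 19, 22, 23]  (not all equal)
t=9: [18, 21, 22, 19, 21, 22]  (not all equal)
t=10: [18, 20, 21, 19, 20, 21]  (not all equal)
t=11: [18, 19, 20, 19, 20, 20]  (not all equal)
t=12: [18, 19, 19, 19, 19, 20]  (not all equal)
t=13: [18, 18, 19, 18, 19, 19]  (not all equal)
t=14: [18, 18, 18, 18, 18, 19]  (not all equal)
t=15: [18, 18, 18, 18, 18, 18]  (all equal)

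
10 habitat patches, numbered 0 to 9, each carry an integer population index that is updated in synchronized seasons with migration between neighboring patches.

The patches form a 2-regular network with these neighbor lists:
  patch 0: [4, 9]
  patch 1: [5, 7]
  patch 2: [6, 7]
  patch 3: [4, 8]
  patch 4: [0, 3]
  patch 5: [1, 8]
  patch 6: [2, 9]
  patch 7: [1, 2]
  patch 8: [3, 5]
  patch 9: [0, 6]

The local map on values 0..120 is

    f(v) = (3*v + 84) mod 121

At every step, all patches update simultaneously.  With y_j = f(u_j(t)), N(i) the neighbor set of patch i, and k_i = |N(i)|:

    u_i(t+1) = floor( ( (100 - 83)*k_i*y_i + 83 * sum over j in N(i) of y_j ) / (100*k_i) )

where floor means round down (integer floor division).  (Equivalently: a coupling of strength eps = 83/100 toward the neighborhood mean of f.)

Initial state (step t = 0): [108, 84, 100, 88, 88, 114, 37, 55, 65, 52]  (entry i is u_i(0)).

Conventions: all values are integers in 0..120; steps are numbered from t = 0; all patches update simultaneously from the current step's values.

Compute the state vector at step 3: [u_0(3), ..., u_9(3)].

Simulating step by step:
t=0: [108, 84, 100, 88, 88, 114, 37, 55, 65, 52]
t=1: [101, 45, 37, 77, 80, 65, 70, 48, 76, 69]
t=2: [58, 76, 78, 75, 54, 76, 59, 89, 57, 39]
t=3: [37, 86, 66, 18, 35, 46, 67, 79, 59, 28]

Answer: [37, 86, 66, 18, 35, 46, 67, 79, 59, 28]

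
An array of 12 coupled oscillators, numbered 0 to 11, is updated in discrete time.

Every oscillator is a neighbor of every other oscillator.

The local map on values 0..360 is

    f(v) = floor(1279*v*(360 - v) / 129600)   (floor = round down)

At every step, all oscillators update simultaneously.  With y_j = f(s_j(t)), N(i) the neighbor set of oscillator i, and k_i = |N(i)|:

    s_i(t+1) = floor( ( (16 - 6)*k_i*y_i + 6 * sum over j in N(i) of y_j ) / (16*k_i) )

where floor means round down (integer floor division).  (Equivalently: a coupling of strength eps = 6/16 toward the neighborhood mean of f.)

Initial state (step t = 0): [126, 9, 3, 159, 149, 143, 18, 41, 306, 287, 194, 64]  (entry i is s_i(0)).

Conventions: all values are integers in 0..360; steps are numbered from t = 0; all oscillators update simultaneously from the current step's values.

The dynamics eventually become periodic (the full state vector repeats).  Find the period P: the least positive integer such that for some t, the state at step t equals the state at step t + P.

Simulating step by step:
t=0: [126, 9, 3, 159, 149, 143, 18, 41, 306, 287, 194, 64]
t=1: [250, 97, 85, 265, 262, 260, 114, 155, 175, 200, 266, 189]
t=2: [272, 260, 248, 258, 261, 263, 275, 297, 300, 298, 257, 300]
t=3: [232, 244, 255, 246, 244, 241, 229, 202, 198, 201, 247, 198]
t=4: [292, 284, 275, 282, 284, 286, 294, 305, 306, 305, 282, 306]
t=5: [195, 205, 215, 208, 205, 202, 192, 177, 176, 177, 208, 176]
t=6: [316, 313, 310, 313, 313, 314, 316, 317, 317, 317, 313, 317]
t=7: [138, 143, 147, 143, 143, 141, 138, 136, 136, 136, 143, 136]
t=8: [302, 304, 306, 304, 304, 303, 302, 301, 301, 301, 304, 301]
t=9: [171, 169, 166, 169, 169, 170, 171, 173, 173, 173, 169, 173]
t=10: [318, 318, 317, 318, 318, 318, 318, 318, 318, 318, 318, 318]
t=11: [131, 131, 132, 131, 131, 131, 131, 131, 131, 131, 131, 131]
t=12: [296, 296, 296, 296, 296, 296, 296, 296, 296, 296, 296, 296]
t=13: [186, 186, 186, 186, 186, 186, 186, 186, 186, 186, 186, 186]
t=14: [319, 319, 319, 319, 319, 319, 319, 319, 319, 319, 319, 319]
t=15: [129, 129, 129, 129, 129, 129, 129, 129, 129, 129, 129, 129]
t=16: [294, 294, 294, 294, 294, 294, 294, 294, 294, 294, 294, 294]
t=17: [191, 191, 191, 191, 191, 191, 191, 191, 191, 191, 191, 191]
t=18: [318, 318, 318, 318, 318, 318, 318, 318, 318, 318, 318, 318]
t=19: [131, 131, 131, 131, 131, 131, 131, 131, 131, 131, 131, 131]
t=20: [296, 296, 296, 296, 296, 296, 296, 296, 296, 296, 296, 296]

Answer: 8
Key observation: The state at step 12, [296, 296, 296, 296, 296, 296, 296, 296, 296, 296, 296, 296], reappears at step 20 — and no state repeats earlier — so the cycle the system enters has period 8.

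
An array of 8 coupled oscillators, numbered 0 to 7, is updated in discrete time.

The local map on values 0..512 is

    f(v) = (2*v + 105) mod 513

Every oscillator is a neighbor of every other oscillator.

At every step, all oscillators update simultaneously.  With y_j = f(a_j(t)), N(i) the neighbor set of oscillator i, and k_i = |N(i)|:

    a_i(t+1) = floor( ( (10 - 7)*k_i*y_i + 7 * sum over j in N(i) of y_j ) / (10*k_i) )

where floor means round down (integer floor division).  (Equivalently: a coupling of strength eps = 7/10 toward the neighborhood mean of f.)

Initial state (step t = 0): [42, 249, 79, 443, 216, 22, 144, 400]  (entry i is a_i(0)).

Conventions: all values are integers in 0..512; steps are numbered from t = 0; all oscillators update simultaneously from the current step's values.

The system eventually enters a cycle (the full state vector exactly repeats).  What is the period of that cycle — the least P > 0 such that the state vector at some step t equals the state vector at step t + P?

Simulating step by step:
t=0: [42, 249, 79, 443, 216, 22, 144, 400]
t=1: [235, 215, 250, 293, 202, 227, 276, 276]
t=2: [132, 124, 138, 155, 221, 128, 148, 148]
t=3: [345, 342, 347, 354, 278, 343, 351, 351]
t=4: [272, 271, 273, 275, 245, 271, 274, 274]
t=5: [131, 131, 132, 133, 121, 131, 132, 132]
t=6: [366, 366, 366, 366, 362, 366, 366, 366]
t=7: [323, 323, 323, 323, 321, 323, 323, 323]
t=8: [237, 237, 237, 237, 236, 237, 237, 237]
t=9: [65, 65, 65, 65, 65, 65, 65, 65]
t=10: [235, 235, 235, 235, 235, 235, 235, 235]
t=11: [62, 62, 62, 62, 62, 62, 62, 62]
t=12: [229, 229, 229, 229, 229, 229, 229, 229]
t=13: [50, 50, 50, 50, 50, 50, 50, 50]
t=14: [205, 205, 205, 205, 205, 205, 205, 205]
t=15: [2, 2, 2, 2, 2, 2, 2, 2]
t=16: [109, 109, 109, 109, 109, 109, 109, 109]
t=17: [323, 323, 323, 323, 323, 323, 323, 323]
t=18: [238, 238, 238, 238, 238, 238, 238, 238]
t=19: [68, 68, 68, 68, 68, 68, 68, 68]
t=20: [241, 241, 241, 241, 241, 241, 241, 241]
t=21: [74, 74, 74, 74, 74, 74, 74, 74]
t=22: [253, 253, 253, 253, 253, 253, 253, 253]
t=23: [98, 98, 98, 98, 98, 98, 98, 98]
t=24: [301, 301, 301, 301, 301, 301, 301, 301]
t=25: [194, 194, 194, 194, 194, 194, 194, 194]
t=26: [493, 493, 493, 493, 493, 493, 493, 493]
t=27: [65, 65, 65, 65, 65, 65, 65, 65]

Answer: 18
Key observation: The state at step 9, [65, 65, 65, 65, 65, 65, 65, 65], reappears at step 27 — and no state repeats earlier — so the cycle the system enters has period 18.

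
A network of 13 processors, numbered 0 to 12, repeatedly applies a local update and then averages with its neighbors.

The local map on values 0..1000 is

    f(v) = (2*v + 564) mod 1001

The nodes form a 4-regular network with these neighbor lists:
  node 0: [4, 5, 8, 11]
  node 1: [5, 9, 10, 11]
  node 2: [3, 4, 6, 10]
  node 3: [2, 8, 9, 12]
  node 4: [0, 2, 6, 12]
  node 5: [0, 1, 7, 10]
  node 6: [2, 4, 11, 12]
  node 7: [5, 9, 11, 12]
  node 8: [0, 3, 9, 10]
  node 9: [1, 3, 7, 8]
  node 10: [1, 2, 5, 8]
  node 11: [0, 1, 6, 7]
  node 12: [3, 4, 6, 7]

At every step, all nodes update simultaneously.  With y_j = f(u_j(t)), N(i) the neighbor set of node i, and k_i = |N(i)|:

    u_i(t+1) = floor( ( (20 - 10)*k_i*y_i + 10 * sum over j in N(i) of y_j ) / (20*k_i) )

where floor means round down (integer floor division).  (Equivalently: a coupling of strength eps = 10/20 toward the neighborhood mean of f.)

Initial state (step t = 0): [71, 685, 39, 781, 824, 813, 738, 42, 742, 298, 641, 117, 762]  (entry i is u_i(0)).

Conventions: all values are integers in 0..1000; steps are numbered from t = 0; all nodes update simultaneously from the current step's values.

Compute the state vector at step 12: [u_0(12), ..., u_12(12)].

Answer: [762, 692, 445, 672, 293, 672, 557, 397, 815, 536, 620, 795, 351]

Derivation:
t=0: [71, 685, 39, 781, 824, 813, 738, 42, 742, 298, 641, 117, 762]
t=1: [508, 715, 473, 178, 289, 485, 236, 477, 252, 298, 648, 689, 170]
t=2: [499, 808, 498, 664, 323, 635, 329, 575, 348, 391, 692, 736, 653]
t=3: [447, 358, 563, 699, 380, 716, 319, 616, 472, 427, 702, 226, 688]
t=4: [458, 438, 651, 799, 447, 809, 346, 693, 603, 526, 792, 224, 754]
t=5: [416, 338, 559, 369, 437, 341, 302, 584, 559, 597, 354, 270, 262]
t=6: [380, 291, 487, 426, 384, 327, 247, 514, 556, 622, 366, 243, 248]
t=7: [320, 243, 405, 467, 287, 277, 150, 437, 567, 631, 344, 164, 203]
t=8: [331, 285, 405, 606, 369, 176, 728, 569, 570, 622, 280, 640, 726]
t=9: [457, 402, 338, 624, 229, 605, 200, 673, 592, 692, 327, 556, 231]
t=10: [515, 510, 371, 650, 223, 632, 602, 757, 680, 827, 374, 677, 350]
t=11: [631, 575, 396, 644, 245, 608, 570, 315, 709, 413, 485, 710, 345]
t=12: [762, 692, 445, 672, 293, 672, 557, 397, 815, 536, 620, 795, 351]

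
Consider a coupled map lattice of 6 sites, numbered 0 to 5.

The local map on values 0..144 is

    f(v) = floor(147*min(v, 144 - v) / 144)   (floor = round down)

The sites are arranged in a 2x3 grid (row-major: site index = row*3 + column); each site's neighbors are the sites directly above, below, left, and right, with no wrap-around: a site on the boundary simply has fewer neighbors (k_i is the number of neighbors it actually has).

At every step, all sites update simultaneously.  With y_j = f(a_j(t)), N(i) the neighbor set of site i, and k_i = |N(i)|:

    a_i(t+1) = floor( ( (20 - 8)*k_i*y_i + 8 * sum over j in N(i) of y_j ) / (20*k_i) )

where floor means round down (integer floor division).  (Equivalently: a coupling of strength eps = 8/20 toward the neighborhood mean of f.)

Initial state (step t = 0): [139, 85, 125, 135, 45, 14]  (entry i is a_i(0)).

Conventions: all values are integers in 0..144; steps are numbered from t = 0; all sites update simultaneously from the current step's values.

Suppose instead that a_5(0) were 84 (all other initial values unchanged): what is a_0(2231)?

Simulating step by step:
t=0: [139, 85, 125, 135, 45, 84]
t=1: [16, 45, 35, 15, 44, 49]
t=2: [21, 39, 40, 21, 41, 45]
t=3: [24, 37, 40, 25, 38, 43]
t=4: [26, 35, 40, 27, 36, 41]
t=5: [28, 34, 39, 28, 35, 39]
t=6: [29, 34, 38, 29, 34, 38]
t=7: [30, 33, 37, 30, 33, 37]
t=8: [30, 33, 36, 30, 33, 36]
t=9: [30, 33, 35, 30, 33, 35]
t=10: [30, 32, 34, 30, 32, 34]
t=11: [30, 32, 33, 30, 32, 33]
t=12: [30, 31, 32, 30, 31, 32]
t=13: [30, 31, 31, 30, 31, 31]
t=14: [30, 30, 31, 30, 30, 31]
t=15: [30, 30, 30, 30, 30, 30]
t=16: [30, 30, 30, 30, 30, 30]

Answer: a_0(2231) = 30
Key observation: The state at step 15, [30, 30, 30, 30, 30, 30], reappears at step 16: the system is in a cycle of period 1 from step 15 on.  Therefore the state at step 2231 equals the state at step 15 + ((2231 - 15) mod 1) = 15, which is [30, 30, 30, 30, 30, 30].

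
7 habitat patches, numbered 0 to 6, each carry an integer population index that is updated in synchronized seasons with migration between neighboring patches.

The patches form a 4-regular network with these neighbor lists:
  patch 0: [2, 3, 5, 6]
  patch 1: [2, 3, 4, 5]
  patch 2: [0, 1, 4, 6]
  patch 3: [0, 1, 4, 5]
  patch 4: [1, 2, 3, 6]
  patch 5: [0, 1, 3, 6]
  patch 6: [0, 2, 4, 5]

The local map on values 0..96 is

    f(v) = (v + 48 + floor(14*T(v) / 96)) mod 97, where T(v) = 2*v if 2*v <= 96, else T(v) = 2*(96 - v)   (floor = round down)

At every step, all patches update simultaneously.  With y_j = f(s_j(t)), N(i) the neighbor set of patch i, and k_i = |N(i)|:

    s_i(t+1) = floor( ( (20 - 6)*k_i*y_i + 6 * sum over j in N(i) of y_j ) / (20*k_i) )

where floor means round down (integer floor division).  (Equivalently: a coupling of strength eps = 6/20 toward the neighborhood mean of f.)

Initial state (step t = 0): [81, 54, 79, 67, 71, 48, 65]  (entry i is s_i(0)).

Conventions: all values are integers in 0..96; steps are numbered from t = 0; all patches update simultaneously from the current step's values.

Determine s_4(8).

Simulating step by step:
t=0: [81, 54, 79, 67, 71, 48, 65]
t=1: [32, 19, 31, 25, 27, 16, 25]
t=2: [86, 74, 85, 79, 81, 71, 80]
t=3: [37, 32, 37, 33, 35, 30, 35]
t=4: [93, 89, 94, 90, 92, 87, 92]
t=5: [43, 42, 44, 42, 43, 40, 43]
t=6: [5, 5, 6, 4, 5, 3, 5]
t=7: [53, 53, 54, 53, 54, 51, 53]
t=8: [16, 16, 16, 16, 16, 15, 16]

Answer: s_4(8) = 16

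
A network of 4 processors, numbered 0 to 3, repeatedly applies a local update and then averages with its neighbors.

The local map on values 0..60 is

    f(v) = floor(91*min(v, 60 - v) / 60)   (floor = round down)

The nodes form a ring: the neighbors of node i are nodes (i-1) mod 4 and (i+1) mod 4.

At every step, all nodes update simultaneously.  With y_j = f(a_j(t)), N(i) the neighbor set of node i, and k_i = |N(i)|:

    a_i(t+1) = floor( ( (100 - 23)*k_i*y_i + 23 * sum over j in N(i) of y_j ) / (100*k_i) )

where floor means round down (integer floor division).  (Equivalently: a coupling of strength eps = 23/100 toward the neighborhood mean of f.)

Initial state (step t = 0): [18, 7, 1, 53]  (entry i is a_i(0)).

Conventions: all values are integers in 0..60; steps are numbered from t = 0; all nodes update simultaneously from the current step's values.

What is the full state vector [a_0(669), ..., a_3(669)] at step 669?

Simulating step by step:
t=0: [18, 7, 1, 53]
t=1: [23, 10, 3, 10]
t=2: [29, 15, 6, 15]
t=3: [38, 22, 11, 22]
t=4: [33, 31, 19, 31]
t=5: [40, 40, 31, 40]
t=6: [30, 31, 40, 31]
t=7: [44, 41, 32, 41]
t=8: [24, 29, 38, 29]
t=9: [37, 41, 35, 41]
t=10: [32, 29, 34, 29]
t=11: [42, 42, 39, 42]
t=12: [27, 27, 30, 27]
t=13: [40, 40, 43, 40]
t=14: [30, 29, 26, 29]
t=15: [44, 42, 39, 42]
t=16: [24, 27, 30, 27]
t=17: [36, 40, 43, 40]
t=18: [34, 30, 26, 30]
t=19: [40, 43, 40, 43]
t=20: [28, 26, 28, 26]
t=21: [41, 39, 41, 39]
t=22: [28, 30, 28, 30]
t=23: [42, 44, 42, 44]
t=24: [26, 24, 26, 24]
t=25: [38, 36, 38, 36]
t=26: [33, 35, 33, 35]
t=27: [39, 37, 39, 37]
t=28: [31, 33, 31, 33]
t=29: [42, 40, 42, 40]
t=30: [27, 29, 27, 29]
t=31: [40, 42, 40, 42]
t=32: [29, 27, 29, 27]
t=33: [42, 40, 42, 40]

Answer: [42, 40, 42, 40]
Key observation: The state at step 29, [42, 40, 42, 40], reappears at step 33: the system is in a cycle of period 4 from step 29 on.  Therefore the state at step 669 equals the state at step 29 + ((669 - 29) mod 4) = 29, which is [42, 40, 42, 40].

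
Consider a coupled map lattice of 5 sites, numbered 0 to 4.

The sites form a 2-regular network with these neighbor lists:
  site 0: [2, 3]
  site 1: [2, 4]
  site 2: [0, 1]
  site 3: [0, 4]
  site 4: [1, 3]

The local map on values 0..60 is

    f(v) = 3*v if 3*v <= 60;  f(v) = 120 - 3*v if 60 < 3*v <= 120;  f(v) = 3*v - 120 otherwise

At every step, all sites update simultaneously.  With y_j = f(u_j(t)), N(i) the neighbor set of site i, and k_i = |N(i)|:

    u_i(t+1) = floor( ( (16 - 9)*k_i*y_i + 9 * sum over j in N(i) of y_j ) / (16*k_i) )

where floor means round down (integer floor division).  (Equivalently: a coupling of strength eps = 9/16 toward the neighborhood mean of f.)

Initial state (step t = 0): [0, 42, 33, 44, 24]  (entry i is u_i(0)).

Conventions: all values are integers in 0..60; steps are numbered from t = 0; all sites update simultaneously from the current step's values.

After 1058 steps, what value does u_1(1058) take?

Answer: u_1(1058) = 6
Key observation: The state at step 33, [42, 42, 42, 42, 43], reappears at step 37: the system is in a cycle of period 4 from step 33 on.  Therefore the state at step 1058 equals the state at step 33 + ((1058 - 33) mod 4) = 34, which is [6, 6, 6, 6, 7].

Derivation:
t=0: [0, 42, 33, 44, 24]
t=1: [9, 22, 10, 18, 26]
t=2: [35, 43, 35, 43, 48]
t=3: [13, 14, 13, 14, 15]
t=4: [39, 42, 39, 42, 43]
t=5: [3, 6, 3, 6, 7]
t=6: [11, 16, 11, 16, 19]
t=7: [37, 46, 37, 46, 51]
t=8: [11, 19, 11, 19, 24]
t=9: [39, 47, 39, 47, 53]
t=10: [8, 21, 8, 21, 28]
t=11: [33, 41, 33, 41, 47]
t=12: [15, 13, 15, 13, 10]
t=13: [43, 38, 43, 38, 35]
t=14: [8, 9, 8, 9, 9]
t=15: [24, 26, 24, 26, 27]
t=16: [46, 42, 46, 42, 40]
t=17: [14, 7, 14, 7, 3]
t=18: [36, 23, 36, 23, 15]
t=19: [22, 38, 22, 38, 48]
t=20: [40, 24, 40, 24, 13]
t=21: [13, 31, 13, 31, 44]
t=22: [35, 26, 35, 26, 20]
t=23: [22, 39, 22, 39, 49]
t=24: [39, 24, 39, 24, 13]
t=25: [15, 32, 15, 32, 44]
t=26: [39, 26, 39, 26, 18]
t=27: [13, 34, 13, 34, 47]
t=28: [33, 24, 33, 24, 19]
t=29: [28, 42, 28, 42, 51]
t=30: [27, 22, 27, 22, 17]
t=31: [43, 48, 43, 48, 52]
t=32: [13, 23, 13, 23, 29]
t=33: [42, 42, 42, 42, 43]
t=34: [6, 6, 6, 6, 7]
t=35: [18, 18, 18, 18, 19]
t=36: [54, 54, 54, 54, 55]
t=37: [42, 42, 42, 42, 43]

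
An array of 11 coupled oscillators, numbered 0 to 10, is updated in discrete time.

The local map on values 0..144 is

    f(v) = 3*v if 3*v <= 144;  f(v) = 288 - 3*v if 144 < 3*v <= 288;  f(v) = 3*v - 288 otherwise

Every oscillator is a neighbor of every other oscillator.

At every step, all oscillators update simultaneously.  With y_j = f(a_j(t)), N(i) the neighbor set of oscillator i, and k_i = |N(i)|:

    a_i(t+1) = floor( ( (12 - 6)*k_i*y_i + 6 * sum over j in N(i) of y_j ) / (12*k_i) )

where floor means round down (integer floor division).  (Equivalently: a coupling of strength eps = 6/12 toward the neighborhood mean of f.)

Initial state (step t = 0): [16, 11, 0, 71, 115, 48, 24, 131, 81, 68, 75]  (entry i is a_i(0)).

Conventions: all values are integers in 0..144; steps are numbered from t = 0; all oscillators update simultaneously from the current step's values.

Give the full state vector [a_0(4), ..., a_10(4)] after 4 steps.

Simulating step by step:
t=0: [16, 11, 0, 71, 115, 48, 24, 131, 81, 68, 75]
t=1: [57, 51, 36, 70, 61, 101, 68, 83, 56, 74, 64]
t=2: [100, 108, 96, 83, 95, 54, 85, 65, 102, 77, 91]
t=3: [27, 37, 21, 39, 22, 78, 36, 63, 29, 47, 28]
t=4: [87, 100, 78, 103, 80, 74, 99, 95, 89, 114, 88]

Answer: [87, 100, 78, 103, 80, 74, 99, 95, 89, 114, 88]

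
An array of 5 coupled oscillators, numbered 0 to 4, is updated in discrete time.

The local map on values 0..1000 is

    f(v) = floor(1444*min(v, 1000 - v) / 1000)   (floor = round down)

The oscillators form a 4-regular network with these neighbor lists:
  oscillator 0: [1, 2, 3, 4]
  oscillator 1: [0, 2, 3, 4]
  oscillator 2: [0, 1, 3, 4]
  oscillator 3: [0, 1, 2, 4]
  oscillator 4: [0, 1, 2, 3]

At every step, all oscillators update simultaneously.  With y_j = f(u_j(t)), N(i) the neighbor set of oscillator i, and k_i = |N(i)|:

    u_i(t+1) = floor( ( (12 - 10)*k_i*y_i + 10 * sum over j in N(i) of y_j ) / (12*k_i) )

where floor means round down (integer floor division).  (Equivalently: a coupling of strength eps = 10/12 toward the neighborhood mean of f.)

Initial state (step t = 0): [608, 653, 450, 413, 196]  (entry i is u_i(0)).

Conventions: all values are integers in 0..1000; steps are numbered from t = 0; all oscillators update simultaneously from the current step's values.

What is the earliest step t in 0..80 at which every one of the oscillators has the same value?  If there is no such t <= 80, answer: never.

Answer: 3
Key observation: Synchronization is absorbing here: once all oscillators are equal they stay equal, and step 3 is the first all-equal step.

Derivation:
t=0: [608, 653, 450, 413, 196]  (not all equal)
t=1: [517, 519, 513, 515, 528]  (not all equal)
t=2: [694, 695, 694, 694, 695]  (not all equal)
t=3: [440, 440, 440, 440, 440]  (all equal)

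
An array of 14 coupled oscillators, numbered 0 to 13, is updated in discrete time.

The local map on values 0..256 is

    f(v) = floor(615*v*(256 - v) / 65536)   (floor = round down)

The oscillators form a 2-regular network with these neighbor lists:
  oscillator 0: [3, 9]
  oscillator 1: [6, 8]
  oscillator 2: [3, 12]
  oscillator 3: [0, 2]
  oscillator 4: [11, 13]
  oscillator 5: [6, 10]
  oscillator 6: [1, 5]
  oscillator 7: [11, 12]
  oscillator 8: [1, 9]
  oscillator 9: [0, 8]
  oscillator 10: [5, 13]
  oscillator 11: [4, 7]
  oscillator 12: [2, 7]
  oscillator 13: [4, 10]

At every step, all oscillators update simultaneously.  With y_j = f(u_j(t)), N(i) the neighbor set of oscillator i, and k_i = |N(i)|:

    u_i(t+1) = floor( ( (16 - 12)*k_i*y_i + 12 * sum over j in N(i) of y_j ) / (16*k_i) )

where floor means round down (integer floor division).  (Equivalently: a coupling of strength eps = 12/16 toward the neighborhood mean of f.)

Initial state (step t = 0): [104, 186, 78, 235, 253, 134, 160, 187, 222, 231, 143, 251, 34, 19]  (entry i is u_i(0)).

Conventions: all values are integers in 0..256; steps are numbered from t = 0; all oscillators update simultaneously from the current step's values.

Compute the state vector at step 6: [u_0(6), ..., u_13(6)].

Answer: [149, 149, 149, 149, 149, 149, 149, 149, 149, 149, 149, 149, 149, 149]

Derivation:
t=0: [104, 186, 78, 235, 253, 134, 160, 187, 222, 231, 143, 251, 34, 19]
t=1: [74, 110, 76, 115, 21, 148, 139, 60, 83, 95, 110, 50, 111, 69]
t=2: [142, 144, 145, 133, 92, 150, 150, 120, 143, 133, 138, 82, 127, 103]
t=3: [152, 150, 152, 151, 140, 150, 149, 145, 151, 151, 149, 143, 152, 146]
t=4: [148, 148, 148, 148, 150, 149, 149, 149, 148, 148, 149, 151, 149, 150]
t=5: [149, 149, 149, 149, 148, 149, 149, 148, 149, 149, 149, 148, 149, 149]
t=6: [149, 149, 149, 149, 149, 149, 149, 149, 149, 149, 149, 149, 149, 149]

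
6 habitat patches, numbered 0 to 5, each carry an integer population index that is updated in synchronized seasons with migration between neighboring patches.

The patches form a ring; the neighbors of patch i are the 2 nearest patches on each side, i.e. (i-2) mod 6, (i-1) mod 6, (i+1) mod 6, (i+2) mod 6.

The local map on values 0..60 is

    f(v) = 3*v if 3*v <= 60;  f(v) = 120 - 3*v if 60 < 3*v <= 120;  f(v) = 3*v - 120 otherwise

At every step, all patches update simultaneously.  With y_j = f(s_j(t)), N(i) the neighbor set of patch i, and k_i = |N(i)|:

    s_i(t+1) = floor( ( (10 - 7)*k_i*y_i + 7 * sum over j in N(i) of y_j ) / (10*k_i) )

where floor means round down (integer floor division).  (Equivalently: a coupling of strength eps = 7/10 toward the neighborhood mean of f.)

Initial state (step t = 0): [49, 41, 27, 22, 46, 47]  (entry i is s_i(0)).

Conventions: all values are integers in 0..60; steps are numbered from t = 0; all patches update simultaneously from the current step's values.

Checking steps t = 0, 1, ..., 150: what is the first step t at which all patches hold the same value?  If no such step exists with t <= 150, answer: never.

Answer: 6
Key observation: Synchronization is absorbing here: once all patches are equal they stay equal, and step 6 is the first all-equal step.

Derivation:
t=0: [49, 41, 27, 22, 46, 47]  (not all equal)
t=1: [22, 25, 29, 30, 30, 24]  (not all equal)
t=2: [43, 42, 37, 36, 37, 42]  (not all equal)
t=3: [7, 8, 9, 8, 9, 8]  (not all equal)
t=4: [24, 24, 24, 25, 24, 24]  (not all equal)
t=5: [48, 47, 47, 47, 47, 47]  (not all equal)
t=6: [21, 21, 21, 21, 21, 21]  (all equal)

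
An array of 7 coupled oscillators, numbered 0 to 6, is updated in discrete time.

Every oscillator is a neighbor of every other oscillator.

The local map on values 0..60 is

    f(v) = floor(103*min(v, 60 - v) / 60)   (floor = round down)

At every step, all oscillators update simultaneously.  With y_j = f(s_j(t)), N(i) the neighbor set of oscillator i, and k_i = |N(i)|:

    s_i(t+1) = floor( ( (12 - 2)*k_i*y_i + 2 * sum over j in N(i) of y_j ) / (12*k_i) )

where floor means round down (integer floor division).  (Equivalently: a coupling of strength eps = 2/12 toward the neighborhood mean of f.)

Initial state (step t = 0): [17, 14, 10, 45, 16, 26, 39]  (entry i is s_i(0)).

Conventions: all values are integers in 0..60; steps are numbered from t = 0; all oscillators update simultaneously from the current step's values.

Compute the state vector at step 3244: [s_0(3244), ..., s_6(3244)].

Simulating step by step:
t=0: [17, 14, 10, 45, 16, 26, 39]
t=1: [28, 24, 19, 25, 27, 41, 34]
t=2: [46, 40, 33, 41, 44, 33, 43]
t=3: [25, 34, 43, 32, 28, 43, 29]
t=4: [41, 43, 31, 46, 46, 31, 47]
t=5: [32, 29, 45, 25, 25, 45, 24]
t=6: [46, 47, 27, 41, 41, 27, 40]
t=7: [25, 24, 43, 32, 32, 43, 33]
t=8: [41, 40, 31, 46, 46, 31, 44]
t=9: [32, 34, 46, 25, 25, 46, 28]
t=10: [46, 43, 26, 41, 41, 26, 46]
t=11: [25, 29, 41, 32, 32, 41, 25]
t=12: [41, 47, 33, 46, 46, 33, 41]
t=13: [32, 24, 43, 25, 25, 43, 32]
t=14: [46, 40, 31, 41, 41, 31, 46]
t=15: [26, 34, 46, 32, 32, 46, 26]
t=16: [43, 43, 27, 46, 46, 27, 43]
t=17: [29, 29, 43, 25, 25, 43, 29]
t=18: [47, 47, 31, 41, 41, 31, 47]
t=19: [24, 24, 45, 32, 32, 45, 24]
t=20: [40, 40, 27, 46, 46, 27, 40]
t=21: [34, 34, 43, 26, 26, 43, 34]
t=22: [43, 43, 31, 43, 43, 31, 43]
t=23: [30, 30, 46, 30, 30, 46, 30]
t=24: [49, 49, 27, 49, 49, 27, 49]
t=25: [19, 19, 42, 19, 19, 42, 19]
t=26: [31, 31, 30, 31, 31, 30, 31]
t=27: [49, 49, 50, 49, 49, 50, 49]
t=28: [17, 17, 17, 17, 17, 17, 17]
t=29: [29, 29, 29, 29, 29, 29, 29]
t=30: [49, 49, 49, 49, 49, 49, 49]
t=31: [18, 18, 18, 18, 18, 18, 18]
t=32: [30, 30, 30, 30, 30, 30, 30]
t=33: [51, 51, 51, 51, 51, 51, 51]
t=34: [15, 15, 15, 15, 15, 15, 15]
t=35: [25, 25, 25, 25, 25, 25, 25]
t=36: [42, 42, 42, 42, 42, 42, 42]
t=37: [30, 30, 30, 30, 30, 30, 30]

Answer: [15, 15, 15, 15, 15, 15, 15]
Key observation: The state at step 32, [30, 30, 30, 30, 30, 30, 30], reappears at step 37: the system is in a cycle of period 5 from step 32 on.  Therefore the state at step 3244 equals the state at step 32 + ((3244 - 32) mod 5) = 34, which is [15, 15, 15, 15, 15, 15, 15].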